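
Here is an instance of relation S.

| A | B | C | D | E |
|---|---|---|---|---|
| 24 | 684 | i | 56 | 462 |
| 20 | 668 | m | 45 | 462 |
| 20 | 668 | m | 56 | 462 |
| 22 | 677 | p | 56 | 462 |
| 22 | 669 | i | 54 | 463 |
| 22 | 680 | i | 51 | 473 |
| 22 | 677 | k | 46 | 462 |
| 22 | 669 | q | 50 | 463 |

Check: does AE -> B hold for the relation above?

(A=24, E=462): 1 row → B = 684 ✓
(A=20, E=462): 2 rows → B = 668, 668 ✓
(A=22, E=462): 2 rows → B = 677, 677 ✓
(A=22, E=463): 2 rows → B = 669, 669 ✓
(A=22, E=473): 1 row → B = 680 ✓
Every AE value is associated with a single B value, so AE -> B holds.

Yes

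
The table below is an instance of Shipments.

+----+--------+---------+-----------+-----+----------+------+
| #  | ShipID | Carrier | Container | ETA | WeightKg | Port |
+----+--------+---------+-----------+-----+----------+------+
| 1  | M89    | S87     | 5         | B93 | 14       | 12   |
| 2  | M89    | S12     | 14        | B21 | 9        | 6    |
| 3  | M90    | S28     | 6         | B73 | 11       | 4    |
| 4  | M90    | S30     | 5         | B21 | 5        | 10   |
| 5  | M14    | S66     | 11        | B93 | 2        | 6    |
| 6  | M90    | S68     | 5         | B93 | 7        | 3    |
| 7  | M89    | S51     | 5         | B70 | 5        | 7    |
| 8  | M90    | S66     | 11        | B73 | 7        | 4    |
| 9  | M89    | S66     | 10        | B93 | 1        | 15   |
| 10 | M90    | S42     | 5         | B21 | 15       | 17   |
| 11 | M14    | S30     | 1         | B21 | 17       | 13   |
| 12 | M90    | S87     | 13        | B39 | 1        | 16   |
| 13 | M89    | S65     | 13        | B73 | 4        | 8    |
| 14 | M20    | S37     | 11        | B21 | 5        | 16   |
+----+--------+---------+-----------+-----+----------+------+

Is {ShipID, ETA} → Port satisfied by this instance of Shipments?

No

(ShipID=M89, ETA=B93): rows 1, 9 → Port takes values {12, 15} — violation
(ShipID=M89, ETA=B21): row 2 → Port = 6 ✓
(ShipID=M90, ETA=B73): rows 3, 8 → Port = 4, 4 ✓
(ShipID=M90, ETA=B21): rows 4, 10 → Port takes values {10, 17} — violation
(ShipID=M14, ETA=B93): row 5 → Port = 6 ✓
(ShipID=M90, ETA=B93): row 6 → Port = 3 ✓
(ShipID=M89, ETA=B70): row 7 → Port = 7 ✓
(ShipID=M14, ETA=B21): row 11 → Port = 13 ✓
(ShipID=M90, ETA=B39): row 12 → Port = 16 ✓
(ShipID=M89, ETA=B73): row 13 → Port = 8 ✓
(ShipID=M20, ETA=B21): row 14 → Port = 16 ✓
Two rows agree on {ShipID, ETA} but differ on Port, so {ShipID, ETA} → Port does not hold.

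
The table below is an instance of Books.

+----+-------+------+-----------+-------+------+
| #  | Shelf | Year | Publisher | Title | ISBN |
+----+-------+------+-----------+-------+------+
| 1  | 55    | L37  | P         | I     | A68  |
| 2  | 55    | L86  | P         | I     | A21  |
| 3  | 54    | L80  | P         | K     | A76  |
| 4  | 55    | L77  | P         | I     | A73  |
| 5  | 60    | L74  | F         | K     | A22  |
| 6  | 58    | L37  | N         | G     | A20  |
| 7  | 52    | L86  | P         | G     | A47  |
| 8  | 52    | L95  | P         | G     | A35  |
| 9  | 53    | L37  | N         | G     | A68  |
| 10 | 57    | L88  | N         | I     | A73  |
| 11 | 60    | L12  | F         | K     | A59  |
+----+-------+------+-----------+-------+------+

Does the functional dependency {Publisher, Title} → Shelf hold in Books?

No

(Publisher=P, Title=I): rows 1, 2, 4 → Shelf = 55, 55, 55 ✓
(Publisher=P, Title=K): row 3 → Shelf = 54 ✓
(Publisher=F, Title=K): rows 5, 11 → Shelf = 60, 60 ✓
(Publisher=N, Title=G): rows 6, 9 → Shelf takes values {58, 53} — violation
(Publisher=P, Title=G): rows 7, 8 → Shelf = 52, 52 ✓
(Publisher=N, Title=I): row 10 → Shelf = 57 ✓
Two rows agree on {Publisher, Title} but differ on Shelf, so {Publisher, Title} → Shelf does not hold.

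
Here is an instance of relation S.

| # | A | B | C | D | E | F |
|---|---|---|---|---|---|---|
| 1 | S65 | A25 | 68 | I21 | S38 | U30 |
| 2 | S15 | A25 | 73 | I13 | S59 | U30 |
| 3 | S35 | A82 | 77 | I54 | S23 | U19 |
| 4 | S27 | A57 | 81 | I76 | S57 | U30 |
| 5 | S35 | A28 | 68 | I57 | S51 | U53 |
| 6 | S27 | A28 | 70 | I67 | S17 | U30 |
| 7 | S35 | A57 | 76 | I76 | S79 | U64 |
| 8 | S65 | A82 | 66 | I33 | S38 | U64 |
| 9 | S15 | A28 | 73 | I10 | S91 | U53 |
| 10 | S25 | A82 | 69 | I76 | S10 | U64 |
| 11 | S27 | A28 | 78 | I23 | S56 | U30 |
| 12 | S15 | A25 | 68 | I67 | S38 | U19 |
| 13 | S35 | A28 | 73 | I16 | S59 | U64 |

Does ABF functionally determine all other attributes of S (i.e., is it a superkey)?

Rows 6 and 11 have the same ABF value (A=S27, B=A28, F=U30) but are distinct tuples, so ABF does not determine every attribute — not a superkey.

No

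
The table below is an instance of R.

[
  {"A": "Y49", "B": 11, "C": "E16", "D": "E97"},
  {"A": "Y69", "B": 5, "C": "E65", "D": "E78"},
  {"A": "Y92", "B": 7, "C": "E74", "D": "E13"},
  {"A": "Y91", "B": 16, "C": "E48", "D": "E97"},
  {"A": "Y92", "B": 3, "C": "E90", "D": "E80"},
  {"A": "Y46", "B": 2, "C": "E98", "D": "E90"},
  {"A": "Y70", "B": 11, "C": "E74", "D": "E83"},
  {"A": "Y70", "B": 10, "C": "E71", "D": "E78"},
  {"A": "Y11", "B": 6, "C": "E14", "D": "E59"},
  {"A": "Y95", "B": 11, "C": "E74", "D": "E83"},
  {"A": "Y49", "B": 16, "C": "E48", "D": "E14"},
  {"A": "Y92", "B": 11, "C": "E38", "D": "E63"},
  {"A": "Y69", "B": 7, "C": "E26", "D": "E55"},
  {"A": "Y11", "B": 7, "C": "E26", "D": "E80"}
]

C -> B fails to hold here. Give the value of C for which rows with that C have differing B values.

C=E16: 1 row → B = 11 ✓
C=E65: 1 row → B = 5 ✓
C=E74: 3 rows → B takes values {7, 11} — violation
C=E48: 2 rows → B = 16, 16 ✓
C=E90: 1 row → B = 3 ✓
C=E98: 1 row → B = 2 ✓
C=E71: 1 row → B = 10 ✓
C=E14: 1 row → B = 6 ✓
C=E38: 1 row → B = 11 ✓
C=E26: 2 rows → B = 7, 7 ✓
The only C value with inconsistent B is C=E74.

E74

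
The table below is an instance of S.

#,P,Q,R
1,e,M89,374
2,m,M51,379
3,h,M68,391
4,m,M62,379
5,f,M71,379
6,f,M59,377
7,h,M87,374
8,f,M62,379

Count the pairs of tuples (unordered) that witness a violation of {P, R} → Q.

(P=m, R=379): violating pairs (2,4) — 1 pair.
(P=f, R=379): violating pairs (5,8) — 1 pair.

2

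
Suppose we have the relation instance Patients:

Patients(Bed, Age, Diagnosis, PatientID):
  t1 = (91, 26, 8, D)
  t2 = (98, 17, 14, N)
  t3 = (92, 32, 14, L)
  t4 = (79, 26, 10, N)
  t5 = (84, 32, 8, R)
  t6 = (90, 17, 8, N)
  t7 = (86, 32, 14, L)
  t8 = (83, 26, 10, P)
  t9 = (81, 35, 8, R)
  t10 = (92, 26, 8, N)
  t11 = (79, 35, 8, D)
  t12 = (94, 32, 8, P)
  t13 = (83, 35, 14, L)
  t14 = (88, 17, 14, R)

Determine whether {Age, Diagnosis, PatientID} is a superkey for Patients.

Rows 3 and 7 have the same {Age, Diagnosis, PatientID} value (Age=32, Diagnosis=14, PatientID=L) but are distinct tuples, so {Age, Diagnosis, PatientID} does not determine every attribute — not a superkey.

No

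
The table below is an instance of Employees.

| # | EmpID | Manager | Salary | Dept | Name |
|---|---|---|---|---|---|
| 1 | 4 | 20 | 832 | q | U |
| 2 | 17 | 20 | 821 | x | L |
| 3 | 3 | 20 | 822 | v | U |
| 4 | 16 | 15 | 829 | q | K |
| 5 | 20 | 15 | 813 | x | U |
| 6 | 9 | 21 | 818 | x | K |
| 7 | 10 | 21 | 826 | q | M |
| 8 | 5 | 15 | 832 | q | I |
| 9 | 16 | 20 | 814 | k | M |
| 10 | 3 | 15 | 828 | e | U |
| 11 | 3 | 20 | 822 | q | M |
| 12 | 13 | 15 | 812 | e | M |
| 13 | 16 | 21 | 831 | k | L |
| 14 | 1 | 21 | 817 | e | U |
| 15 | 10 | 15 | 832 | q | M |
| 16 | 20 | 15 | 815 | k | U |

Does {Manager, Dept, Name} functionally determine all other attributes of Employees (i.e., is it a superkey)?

All 16 rows have distinct {Manager, Dept, Name} values, so {Manager, Dept, Name} → (all attributes) holds and {Manager, Dept, Name} is a superkey.

Yes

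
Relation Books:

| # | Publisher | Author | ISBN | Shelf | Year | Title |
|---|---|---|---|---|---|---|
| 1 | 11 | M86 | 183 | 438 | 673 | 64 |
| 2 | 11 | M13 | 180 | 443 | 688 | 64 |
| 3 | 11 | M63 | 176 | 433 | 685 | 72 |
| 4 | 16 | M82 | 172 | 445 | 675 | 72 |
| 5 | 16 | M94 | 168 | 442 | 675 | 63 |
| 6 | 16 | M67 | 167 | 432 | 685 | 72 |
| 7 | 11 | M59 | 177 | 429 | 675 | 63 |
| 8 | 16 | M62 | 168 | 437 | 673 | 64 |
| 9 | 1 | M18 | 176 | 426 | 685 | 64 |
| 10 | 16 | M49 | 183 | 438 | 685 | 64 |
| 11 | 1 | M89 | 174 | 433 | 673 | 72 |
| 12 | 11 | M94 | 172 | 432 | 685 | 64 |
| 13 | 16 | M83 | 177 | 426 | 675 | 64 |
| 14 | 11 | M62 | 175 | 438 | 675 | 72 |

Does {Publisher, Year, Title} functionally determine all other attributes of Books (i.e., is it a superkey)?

All 14 rows have distinct {Publisher, Year, Title} values, so {Publisher, Year, Title} → (all attributes) holds and {Publisher, Year, Title} is a superkey.

Yes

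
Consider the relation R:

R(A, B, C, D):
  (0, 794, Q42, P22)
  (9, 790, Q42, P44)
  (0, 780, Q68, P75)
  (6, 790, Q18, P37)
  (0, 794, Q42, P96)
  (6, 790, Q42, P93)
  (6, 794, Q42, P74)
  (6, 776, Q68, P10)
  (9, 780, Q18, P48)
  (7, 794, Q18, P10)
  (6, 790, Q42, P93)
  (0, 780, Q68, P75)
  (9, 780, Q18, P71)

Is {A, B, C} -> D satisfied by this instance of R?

(A=0, B=794, C=Q42): 2 rows → D takes values {P22, P96} — violation
(A=9, B=790, C=Q42): 1 row → D = P44 ✓
(A=0, B=780, C=Q68): 2 rows → D = P75, P75 ✓
(A=6, B=790, C=Q18): 1 row → D = P37 ✓
(A=6, B=790, C=Q42): 2 rows → D = P93, P93 ✓
(A=6, B=794, C=Q42): 1 row → D = P74 ✓
(A=6, B=776, C=Q68): 1 row → D = P10 ✓
(A=9, B=780, C=Q18): 2 rows → D takes values {P48, P71} — violation
(A=7, B=794, C=Q18): 1 row → D = P10 ✓
Two rows agree on {A, B, C} but differ on D, so {A, B, C} -> D does not hold.

No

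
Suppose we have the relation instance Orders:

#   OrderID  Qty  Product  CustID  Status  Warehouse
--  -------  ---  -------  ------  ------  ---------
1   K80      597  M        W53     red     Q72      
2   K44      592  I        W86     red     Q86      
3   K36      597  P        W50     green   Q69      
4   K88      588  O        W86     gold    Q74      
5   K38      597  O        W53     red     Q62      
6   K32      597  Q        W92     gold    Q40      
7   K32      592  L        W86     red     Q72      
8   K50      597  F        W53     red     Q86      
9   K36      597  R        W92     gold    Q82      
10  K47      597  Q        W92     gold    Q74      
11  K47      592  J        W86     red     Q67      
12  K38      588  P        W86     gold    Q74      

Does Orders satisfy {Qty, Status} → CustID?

(Qty=597, Status=red): rows 1, 5, 8 → CustID = W53, W53, W53 ✓
(Qty=592, Status=red): rows 2, 7, 11 → CustID = W86, W86, W86 ✓
(Qty=597, Status=green): row 3 → CustID = W50 ✓
(Qty=588, Status=gold): rows 4, 12 → CustID = W86, W86 ✓
(Qty=597, Status=gold): rows 6, 9, 10 → CustID = W92, W92, W92 ✓
Every {Qty, Status} value is associated with a single CustID value, so {Qty, Status} → CustID holds.

Yes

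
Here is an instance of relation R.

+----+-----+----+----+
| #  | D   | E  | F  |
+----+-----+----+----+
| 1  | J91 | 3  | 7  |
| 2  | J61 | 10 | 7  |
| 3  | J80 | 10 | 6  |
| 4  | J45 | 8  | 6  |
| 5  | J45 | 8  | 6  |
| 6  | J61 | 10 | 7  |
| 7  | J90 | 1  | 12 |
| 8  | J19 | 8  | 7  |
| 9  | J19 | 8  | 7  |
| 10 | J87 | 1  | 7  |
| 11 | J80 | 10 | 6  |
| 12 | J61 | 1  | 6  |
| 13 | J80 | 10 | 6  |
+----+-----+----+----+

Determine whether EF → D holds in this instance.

Yes

(E=3, F=7): row 1 → D = J91 ✓
(E=10, F=7): rows 2, 6 → D = J61, J61 ✓
(E=10, F=6): rows 3, 11, 13 → D = J80, J80, J80 ✓
(E=8, F=6): rows 4, 5 → D = J45, J45 ✓
(E=1, F=12): row 7 → D = J90 ✓
(E=8, F=7): rows 8, 9 → D = J19, J19 ✓
(E=1, F=7): row 10 → D = J87 ✓
(E=1, F=6): row 12 → D = J61 ✓
Every EF value is associated with a single D value, so EF → D holds.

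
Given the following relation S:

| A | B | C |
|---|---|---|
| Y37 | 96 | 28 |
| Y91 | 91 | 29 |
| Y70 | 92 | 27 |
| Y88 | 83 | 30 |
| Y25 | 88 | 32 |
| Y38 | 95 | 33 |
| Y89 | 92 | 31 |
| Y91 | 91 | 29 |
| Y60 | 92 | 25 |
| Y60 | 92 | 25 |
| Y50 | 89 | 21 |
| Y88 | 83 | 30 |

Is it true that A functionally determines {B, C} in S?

A=Y37: 1 row → {B,C} = (96, 28) ✓
A=Y91: 2 rows → {B,C} = (91, 29), (91, 29) ✓
A=Y70: 1 row → {B,C} = (92, 27) ✓
A=Y88: 2 rows → {B,C} = (83, 30), (83, 30) ✓
A=Y25: 1 row → {B,C} = (88, 32) ✓
A=Y38: 1 row → {B,C} = (95, 33) ✓
A=Y89: 1 row → {B,C} = (92, 31) ✓
A=Y60: 2 rows → {B,C} = (92, 25), (92, 25) ✓
A=Y50: 1 row → {B,C} = (89, 21) ✓
Every A value is associated with a single {B, C} value, so A -> {B, C} holds.

Yes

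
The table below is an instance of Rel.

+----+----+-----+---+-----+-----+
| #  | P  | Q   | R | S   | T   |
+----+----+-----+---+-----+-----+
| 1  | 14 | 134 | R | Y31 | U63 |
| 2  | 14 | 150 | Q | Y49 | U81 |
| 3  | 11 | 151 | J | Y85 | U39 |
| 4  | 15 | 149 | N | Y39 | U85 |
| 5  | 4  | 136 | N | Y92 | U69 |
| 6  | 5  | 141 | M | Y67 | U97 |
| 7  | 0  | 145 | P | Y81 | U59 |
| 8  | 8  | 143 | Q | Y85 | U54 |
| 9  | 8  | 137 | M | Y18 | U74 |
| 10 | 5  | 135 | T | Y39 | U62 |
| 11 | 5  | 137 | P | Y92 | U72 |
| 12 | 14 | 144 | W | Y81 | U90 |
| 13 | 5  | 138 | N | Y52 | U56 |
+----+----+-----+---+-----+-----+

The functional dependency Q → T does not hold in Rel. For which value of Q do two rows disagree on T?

137

Q=134: row 1 → T = U63 ✓
Q=150: row 2 → T = U81 ✓
Q=151: row 3 → T = U39 ✓
Q=149: row 4 → T = U85 ✓
Q=136: row 5 → T = U69 ✓
Q=141: row 6 → T = U97 ✓
Q=145: row 7 → T = U59 ✓
Q=143: row 8 → T = U54 ✓
Q=137: rows 9, 11 → T takes values {U74, U72} — violation
Q=135: row 10 → T = U62 ✓
Q=144: row 12 → T = U90 ✓
Q=138: row 13 → T = U56 ✓
The only Q value with inconsistent T is Q=137.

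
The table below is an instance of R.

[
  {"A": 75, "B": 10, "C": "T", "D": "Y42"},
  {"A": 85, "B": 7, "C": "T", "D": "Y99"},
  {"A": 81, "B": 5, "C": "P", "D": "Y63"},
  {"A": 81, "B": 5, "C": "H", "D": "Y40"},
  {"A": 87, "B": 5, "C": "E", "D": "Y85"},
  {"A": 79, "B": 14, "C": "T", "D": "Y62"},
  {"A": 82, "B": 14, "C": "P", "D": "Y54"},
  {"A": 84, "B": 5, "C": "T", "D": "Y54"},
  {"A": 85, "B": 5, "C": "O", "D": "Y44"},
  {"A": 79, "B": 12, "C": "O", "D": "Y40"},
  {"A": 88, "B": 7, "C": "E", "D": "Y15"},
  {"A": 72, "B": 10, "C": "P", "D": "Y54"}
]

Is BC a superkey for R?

All 12 rows have distinct BC values, so BC → (all attributes) holds and BC is a superkey.

Yes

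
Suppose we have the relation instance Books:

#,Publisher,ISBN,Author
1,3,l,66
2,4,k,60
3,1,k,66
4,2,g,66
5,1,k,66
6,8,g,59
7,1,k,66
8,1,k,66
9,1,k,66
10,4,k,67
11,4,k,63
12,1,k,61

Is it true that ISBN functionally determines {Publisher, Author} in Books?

ISBN=l: row 1 → {Publisher,Author} = (3, 66) ✓
ISBN=k: rows 2, 3, 5, 7, 8, 9, 10, 11, 12 → {Publisher,Author} takes values {(4, 60), (1, 66), (4, 67), (4, 63), (1, 61)} — violation
ISBN=g: rows 4, 6 → {Publisher,Author} takes values {(2, 66), (8, 59)} — violation
Two rows agree on ISBN but differ on {Publisher, Author}, so ISBN -> {Publisher, Author} does not hold.

No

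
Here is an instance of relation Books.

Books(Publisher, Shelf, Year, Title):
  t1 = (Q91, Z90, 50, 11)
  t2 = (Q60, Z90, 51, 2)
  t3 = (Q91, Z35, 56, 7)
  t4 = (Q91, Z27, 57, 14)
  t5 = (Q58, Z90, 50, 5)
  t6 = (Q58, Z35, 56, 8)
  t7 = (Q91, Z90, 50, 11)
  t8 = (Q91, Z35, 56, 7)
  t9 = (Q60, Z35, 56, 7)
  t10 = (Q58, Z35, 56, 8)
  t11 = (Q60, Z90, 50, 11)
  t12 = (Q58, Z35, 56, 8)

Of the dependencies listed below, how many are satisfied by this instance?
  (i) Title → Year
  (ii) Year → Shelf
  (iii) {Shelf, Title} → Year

(i) Title → Year: every LHS value maps to a single RHS value — holds.
(ii) Year → Shelf: every LHS value maps to a single RHS value — holds.
(iii) {Shelf, Title} → Year: every LHS value maps to a single RHS value — holds.
3 of the 3 dependencies hold.

3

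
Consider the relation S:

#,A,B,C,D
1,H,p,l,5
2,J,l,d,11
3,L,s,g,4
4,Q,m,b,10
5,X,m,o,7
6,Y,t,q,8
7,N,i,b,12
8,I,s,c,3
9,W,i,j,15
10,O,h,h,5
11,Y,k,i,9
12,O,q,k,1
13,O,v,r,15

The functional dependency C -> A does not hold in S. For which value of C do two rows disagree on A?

b

C=l: row 1 → A = H ✓
C=d: row 2 → A = J ✓
C=g: row 3 → A = L ✓
C=b: rows 4, 7 → A takes values {Q, N} — violation
C=o: row 5 → A = X ✓
C=q: row 6 → A = Y ✓
C=c: row 8 → A = I ✓
C=j: row 9 → A = W ✓
C=h: row 10 → A = O ✓
C=i: row 11 → A = Y ✓
C=k: row 12 → A = O ✓
C=r: row 13 → A = O ✓
The only C value with inconsistent A is C=b.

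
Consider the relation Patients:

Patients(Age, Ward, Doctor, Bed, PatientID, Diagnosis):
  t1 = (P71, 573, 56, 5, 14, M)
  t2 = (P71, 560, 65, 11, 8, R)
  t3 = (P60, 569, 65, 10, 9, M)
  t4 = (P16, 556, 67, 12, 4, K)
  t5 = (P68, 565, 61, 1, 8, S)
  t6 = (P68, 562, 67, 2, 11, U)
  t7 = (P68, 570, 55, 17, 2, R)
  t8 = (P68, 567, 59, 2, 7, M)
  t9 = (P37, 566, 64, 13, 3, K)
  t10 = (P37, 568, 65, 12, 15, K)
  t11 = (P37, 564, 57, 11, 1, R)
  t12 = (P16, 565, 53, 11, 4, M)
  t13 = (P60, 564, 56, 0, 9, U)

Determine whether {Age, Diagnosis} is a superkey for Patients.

Rows 9 and 10 have the same {Age, Diagnosis} value (Age=P37, Diagnosis=K) but are distinct tuples, so {Age, Diagnosis} does not determine every attribute — not a superkey.

No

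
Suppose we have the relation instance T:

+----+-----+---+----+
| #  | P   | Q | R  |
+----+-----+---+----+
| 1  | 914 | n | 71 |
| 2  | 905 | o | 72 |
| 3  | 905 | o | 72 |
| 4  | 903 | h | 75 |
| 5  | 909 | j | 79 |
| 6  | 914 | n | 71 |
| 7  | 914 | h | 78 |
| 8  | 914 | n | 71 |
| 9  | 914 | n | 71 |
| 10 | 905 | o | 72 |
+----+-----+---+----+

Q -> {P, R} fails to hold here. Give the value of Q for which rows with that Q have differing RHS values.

Q=n: rows 1, 6, 8, 9 → {P,R} = (914, 71), (914, 71), (914, 71), (914, 71) ✓
Q=o: rows 2, 3, 10 → {P,R} = (905, 72), (905, 72), (905, 72) ✓
Q=h: rows 4, 7 → {P,R} takes values {(903, 75), (914, 78)} — violation
Q=j: row 5 → {P,R} = (909, 79) ✓
The only Q value with inconsistent RHS is Q=h.

h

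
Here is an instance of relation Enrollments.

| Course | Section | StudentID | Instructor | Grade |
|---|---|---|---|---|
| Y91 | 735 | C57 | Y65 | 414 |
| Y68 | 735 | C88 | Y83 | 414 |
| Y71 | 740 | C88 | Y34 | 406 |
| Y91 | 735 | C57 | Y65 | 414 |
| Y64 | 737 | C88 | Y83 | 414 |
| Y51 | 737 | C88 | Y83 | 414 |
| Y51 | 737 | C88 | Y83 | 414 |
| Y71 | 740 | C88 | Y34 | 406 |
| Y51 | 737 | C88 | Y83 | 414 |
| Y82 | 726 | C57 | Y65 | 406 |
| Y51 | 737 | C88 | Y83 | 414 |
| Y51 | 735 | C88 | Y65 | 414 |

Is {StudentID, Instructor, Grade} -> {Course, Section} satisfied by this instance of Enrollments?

(StudentID=C57, Instructor=Y65, Grade=414): 2 rows → {Course,Section} = (Y91, 735), (Y91, 735) ✓
(StudentID=C88, Instructor=Y83, Grade=414): 6 rows → {Course,Section} takes values {(Y68, 735), (Y64, 737), (Y51, 737)} — violation
(StudentID=C88, Instructor=Y34, Grade=406): 2 rows → {Course,Section} = (Y71, 740), (Y71, 740) ✓
(StudentID=C57, Instructor=Y65, Grade=406): 1 row → {Course,Section} = (Y82, 726) ✓
(StudentID=C88, Instructor=Y65, Grade=414): 1 row → {Course,Section} = (Y51, 735) ✓
Two rows agree on {StudentID, Instructor, Grade} but differ on {Course, Section}, so {StudentID, Instructor, Grade} -> {Course, Section} does not hold.

No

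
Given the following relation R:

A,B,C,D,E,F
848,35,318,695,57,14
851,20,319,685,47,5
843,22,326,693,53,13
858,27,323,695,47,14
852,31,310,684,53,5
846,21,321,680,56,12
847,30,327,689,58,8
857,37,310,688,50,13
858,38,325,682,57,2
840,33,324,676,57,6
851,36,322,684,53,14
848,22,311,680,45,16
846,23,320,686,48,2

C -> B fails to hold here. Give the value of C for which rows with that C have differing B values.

310

C=318: 1 row → B = 35 ✓
C=319: 1 row → B = 20 ✓
C=326: 1 row → B = 22 ✓
C=323: 1 row → B = 27 ✓
C=310: 2 rows → B takes values {31, 37} — violation
C=321: 1 row → B = 21 ✓
C=327: 1 row → B = 30 ✓
C=325: 1 row → B = 38 ✓
C=324: 1 row → B = 33 ✓
C=322: 1 row → B = 36 ✓
C=311: 1 row → B = 22 ✓
C=320: 1 row → B = 23 ✓
The only C value with inconsistent B is C=310.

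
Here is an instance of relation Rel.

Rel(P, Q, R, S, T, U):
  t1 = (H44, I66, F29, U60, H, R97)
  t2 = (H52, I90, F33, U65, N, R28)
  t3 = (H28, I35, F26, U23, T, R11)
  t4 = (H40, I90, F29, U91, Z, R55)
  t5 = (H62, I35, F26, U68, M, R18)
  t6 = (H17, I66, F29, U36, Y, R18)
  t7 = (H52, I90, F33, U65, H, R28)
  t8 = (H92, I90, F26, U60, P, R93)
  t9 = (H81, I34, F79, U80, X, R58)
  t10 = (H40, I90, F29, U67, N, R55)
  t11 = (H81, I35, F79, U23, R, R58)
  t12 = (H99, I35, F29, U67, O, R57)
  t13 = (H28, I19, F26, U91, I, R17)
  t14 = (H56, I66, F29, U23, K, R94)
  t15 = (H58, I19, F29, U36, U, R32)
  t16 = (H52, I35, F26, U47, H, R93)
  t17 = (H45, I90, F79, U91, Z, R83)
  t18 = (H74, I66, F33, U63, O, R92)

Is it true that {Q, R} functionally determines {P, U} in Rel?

No

(Q=I66, R=F29): rows 1, 6, 14 → {P,U} takes values {(H44, R97), (H17, R18), (H56, R94)} — violation
(Q=I90, R=F33): rows 2, 7 → {P,U} = (H52, R28), (H52, R28) ✓
(Q=I35, R=F26): rows 3, 5, 16 → {P,U} takes values {(H28, R11), (H62, R18), (H52, R93)} — violation
(Q=I90, R=F29): rows 4, 10 → {P,U} = (H40, R55), (H40, R55) ✓
(Q=I90, R=F26): row 8 → {P,U} = (H92, R93) ✓
(Q=I34, R=F79): row 9 → {P,U} = (H81, R58) ✓
(Q=I35, R=F79): row 11 → {P,U} = (H81, R58) ✓
(Q=I35, R=F29): row 12 → {P,U} = (H99, R57) ✓
(Q=I19, R=F26): row 13 → {P,U} = (H28, R17) ✓
(Q=I19, R=F29): row 15 → {P,U} = (H58, R32) ✓
(Q=I90, R=F79): row 17 → {P,U} = (H45, R83) ✓
(Q=I66, R=F33): row 18 → {P,U} = (H74, R92) ✓
Two rows agree on {Q, R} but differ on {P, U}, so {Q, R} → {P, U} does not hold.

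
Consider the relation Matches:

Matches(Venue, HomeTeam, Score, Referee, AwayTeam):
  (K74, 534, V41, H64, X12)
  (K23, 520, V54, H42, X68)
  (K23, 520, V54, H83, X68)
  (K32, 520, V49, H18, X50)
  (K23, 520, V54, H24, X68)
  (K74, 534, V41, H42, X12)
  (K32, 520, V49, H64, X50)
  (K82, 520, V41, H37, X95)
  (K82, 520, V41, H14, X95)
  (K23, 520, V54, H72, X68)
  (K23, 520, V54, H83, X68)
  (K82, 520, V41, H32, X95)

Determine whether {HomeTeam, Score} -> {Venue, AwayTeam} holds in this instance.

(HomeTeam=534, Score=V41): 2 rows → {Venue,AwayTeam} = (K74, X12), (K74, X12) ✓
(HomeTeam=520, Score=V54): 5 rows → {Venue,AwayTeam} = (K23, X68), (K23, X68), (K23, X68), (K23, X68), (K23, X68) ✓
(HomeTeam=520, Score=V49): 2 rows → {Venue,AwayTeam} = (K32, X50), (K32, X50) ✓
(HomeTeam=520, Score=V41): 3 rows → {Venue,AwayTeam} = (K82, X95), (K82, X95), (K82, X95) ✓
Every {HomeTeam, Score} value is associated with a single {Venue, AwayTeam} value, so {HomeTeam, Score} -> {Venue, AwayTeam} holds.

Yes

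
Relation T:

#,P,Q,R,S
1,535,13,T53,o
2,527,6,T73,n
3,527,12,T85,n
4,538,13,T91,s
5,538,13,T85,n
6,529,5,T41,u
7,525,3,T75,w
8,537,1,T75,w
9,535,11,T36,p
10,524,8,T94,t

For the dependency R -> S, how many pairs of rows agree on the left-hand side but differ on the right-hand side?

0

R=T85: all 2 rows agree on S — 0 pairs.
R=T75: all 2 rows agree on S — 0 pairs.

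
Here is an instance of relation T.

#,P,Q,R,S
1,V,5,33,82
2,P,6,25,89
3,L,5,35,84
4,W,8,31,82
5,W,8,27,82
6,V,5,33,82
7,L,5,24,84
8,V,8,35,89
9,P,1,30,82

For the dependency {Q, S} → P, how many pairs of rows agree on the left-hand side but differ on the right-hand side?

(Q=5, S=82): all 2 rows agree on P — 0 pairs.
(Q=5, S=84): all 2 rows agree on P — 0 pairs.
(Q=8, S=82): all 2 rows agree on P — 0 pairs.

0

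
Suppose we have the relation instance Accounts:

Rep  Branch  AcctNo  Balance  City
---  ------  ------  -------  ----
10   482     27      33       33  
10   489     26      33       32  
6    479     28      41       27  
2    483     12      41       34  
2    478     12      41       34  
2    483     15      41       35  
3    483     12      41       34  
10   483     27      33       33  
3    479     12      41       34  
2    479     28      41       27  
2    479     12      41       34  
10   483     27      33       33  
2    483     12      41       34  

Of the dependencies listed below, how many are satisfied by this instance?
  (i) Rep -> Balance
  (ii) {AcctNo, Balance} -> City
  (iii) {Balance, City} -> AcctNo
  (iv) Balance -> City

(i) Rep -> Balance: every LHS value maps to a single RHS value — holds.
(ii) {AcctNo, Balance} -> City: every LHS value maps to a single RHS value — holds.
(iii) {Balance, City} -> AcctNo: every LHS value maps to a single RHS value — holds.
(iv) Balance -> City: Balance=33: 4 rows → City takes values {33, 32} — violation; Balance=41: 9 rows → City takes values {27, 34, 35} — violation — fails.
3 of the 4 dependencies hold.

3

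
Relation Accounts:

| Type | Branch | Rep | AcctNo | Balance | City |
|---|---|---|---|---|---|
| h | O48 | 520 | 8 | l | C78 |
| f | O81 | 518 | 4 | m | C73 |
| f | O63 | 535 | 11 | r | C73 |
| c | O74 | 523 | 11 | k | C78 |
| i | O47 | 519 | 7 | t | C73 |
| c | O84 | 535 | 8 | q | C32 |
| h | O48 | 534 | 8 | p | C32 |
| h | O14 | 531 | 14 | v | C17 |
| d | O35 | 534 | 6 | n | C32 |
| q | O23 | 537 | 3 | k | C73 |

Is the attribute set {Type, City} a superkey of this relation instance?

No

Two distinct rows share (Type=f, City=C73), so {Type, City} does not determine every attribute — not a superkey.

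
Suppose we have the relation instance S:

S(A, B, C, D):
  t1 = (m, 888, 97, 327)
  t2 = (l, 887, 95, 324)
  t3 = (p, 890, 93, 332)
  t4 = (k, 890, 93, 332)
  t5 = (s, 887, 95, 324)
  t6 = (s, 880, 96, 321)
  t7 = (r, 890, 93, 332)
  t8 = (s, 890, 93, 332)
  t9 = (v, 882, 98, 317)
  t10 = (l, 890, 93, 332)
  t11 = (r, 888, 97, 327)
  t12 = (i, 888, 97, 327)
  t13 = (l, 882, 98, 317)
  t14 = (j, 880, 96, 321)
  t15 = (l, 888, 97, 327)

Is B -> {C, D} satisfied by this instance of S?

Yes

B=888: rows 1, 11, 12, 15 → {C,D} = (97, 327), (97, 327), (97, 327), (97, 327) ✓
B=887: rows 2, 5 → {C,D} = (95, 324), (95, 324) ✓
B=890: rows 3, 4, 7, 8, 10 → {C,D} = (93, 332), (93, 332), (93, 332), (93, 332), (93, 332) ✓
B=880: rows 6, 14 → {C,D} = (96, 321), (96, 321) ✓
B=882: rows 9, 13 → {C,D} = (98, 317), (98, 317) ✓
Every B value is associated with a single {C, D} value, so B -> {C, D} holds.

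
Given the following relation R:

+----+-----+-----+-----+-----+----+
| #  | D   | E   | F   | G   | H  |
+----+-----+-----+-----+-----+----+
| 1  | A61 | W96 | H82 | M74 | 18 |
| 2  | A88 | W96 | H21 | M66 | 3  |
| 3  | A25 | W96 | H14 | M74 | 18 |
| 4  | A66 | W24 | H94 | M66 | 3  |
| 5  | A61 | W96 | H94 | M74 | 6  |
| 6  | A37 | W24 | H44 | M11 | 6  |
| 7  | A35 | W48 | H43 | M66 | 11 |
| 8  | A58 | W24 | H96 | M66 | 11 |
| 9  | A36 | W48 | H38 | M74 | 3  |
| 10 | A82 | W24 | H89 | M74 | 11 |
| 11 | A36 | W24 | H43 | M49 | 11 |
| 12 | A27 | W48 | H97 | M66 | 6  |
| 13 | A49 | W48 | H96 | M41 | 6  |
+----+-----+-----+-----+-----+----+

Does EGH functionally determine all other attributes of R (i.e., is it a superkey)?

Rows 1 and 3 have the same EGH value (E=W96, G=M74, H=18) but are distinct tuples, so EGH does not determine every attribute — not a superkey.

No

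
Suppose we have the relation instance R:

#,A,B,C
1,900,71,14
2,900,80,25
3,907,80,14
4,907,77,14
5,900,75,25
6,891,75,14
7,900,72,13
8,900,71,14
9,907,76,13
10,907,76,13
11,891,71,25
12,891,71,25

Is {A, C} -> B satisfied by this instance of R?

(A=900, C=14): rows 1, 8 → B = 71, 71 ✓
(A=900, C=25): rows 2, 5 → B takes values {80, 75} — violation
(A=907, C=14): rows 3, 4 → B takes values {80, 77} — violation
(A=891, C=14): row 6 → B = 75 ✓
(A=900, C=13): row 7 → B = 72 ✓
(A=907, C=13): rows 9, 10 → B = 76, 76 ✓
(A=891, C=25): rows 11, 12 → B = 71, 71 ✓
Two rows agree on {A, C} but differ on B, so {A, C} -> B does not hold.

No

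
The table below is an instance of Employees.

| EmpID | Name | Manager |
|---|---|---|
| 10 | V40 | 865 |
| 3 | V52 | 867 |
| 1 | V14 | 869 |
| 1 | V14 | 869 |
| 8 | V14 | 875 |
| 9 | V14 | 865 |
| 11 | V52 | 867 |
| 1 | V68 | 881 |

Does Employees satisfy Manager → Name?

No

Manager=865: 2 rows → Name takes values {V40, V14} — violation
Manager=867: 2 rows → Name = V52, V52 ✓
Manager=869: 2 rows → Name = V14, V14 ✓
Manager=875: 1 row → Name = V14 ✓
Manager=881: 1 row → Name = V68 ✓
Two rows agree on Manager but differ on Name, so Manager → Name does not hold.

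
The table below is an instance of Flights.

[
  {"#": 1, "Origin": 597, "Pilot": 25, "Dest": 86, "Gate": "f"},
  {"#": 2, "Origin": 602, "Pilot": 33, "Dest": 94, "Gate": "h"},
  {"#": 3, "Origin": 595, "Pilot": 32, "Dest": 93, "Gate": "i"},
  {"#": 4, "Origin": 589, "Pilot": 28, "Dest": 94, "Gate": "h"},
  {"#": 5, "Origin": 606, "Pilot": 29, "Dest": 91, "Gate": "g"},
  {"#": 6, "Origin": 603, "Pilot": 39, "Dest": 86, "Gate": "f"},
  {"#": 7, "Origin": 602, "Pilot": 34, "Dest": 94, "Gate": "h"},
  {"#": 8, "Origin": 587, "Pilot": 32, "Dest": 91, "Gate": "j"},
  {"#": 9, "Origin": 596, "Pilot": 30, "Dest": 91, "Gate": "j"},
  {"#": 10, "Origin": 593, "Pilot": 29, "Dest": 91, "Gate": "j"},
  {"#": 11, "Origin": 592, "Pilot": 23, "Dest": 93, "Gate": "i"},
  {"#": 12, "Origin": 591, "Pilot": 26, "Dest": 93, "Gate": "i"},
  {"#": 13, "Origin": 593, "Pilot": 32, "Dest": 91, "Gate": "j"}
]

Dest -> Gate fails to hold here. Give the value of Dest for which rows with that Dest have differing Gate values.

91

Dest=86: rows 1, 6 → Gate = f, f ✓
Dest=94: rows 2, 4, 7 → Gate = h, h, h ✓
Dest=93: rows 3, 11, 12 → Gate = i, i, i ✓
Dest=91: rows 5, 8, 9, 10, 13 → Gate takes values {g, j} — violation
The only Dest value with inconsistent Gate is Dest=91.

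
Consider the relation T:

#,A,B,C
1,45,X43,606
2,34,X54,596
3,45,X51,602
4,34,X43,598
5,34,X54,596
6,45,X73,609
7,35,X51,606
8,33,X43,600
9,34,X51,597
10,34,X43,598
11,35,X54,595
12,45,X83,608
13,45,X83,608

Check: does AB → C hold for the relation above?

(A=45, B=X43): row 1 → C = 606 ✓
(A=34, B=X54): rows 2, 5 → C = 596, 596 ✓
(A=45, B=X51): row 3 → C = 602 ✓
(A=34, B=X43): rows 4, 10 → C = 598, 598 ✓
(A=45, B=X73): row 6 → C = 609 ✓
(A=35, B=X51): row 7 → C = 606 ✓
(A=33, B=X43): row 8 → C = 600 ✓
(A=34, B=X51): row 9 → C = 597 ✓
(A=35, B=X54): row 11 → C = 595 ✓
(A=45, B=X83): rows 12, 13 → C = 608, 608 ✓
Every AB value is associated with a single C value, so AB → C holds.

Yes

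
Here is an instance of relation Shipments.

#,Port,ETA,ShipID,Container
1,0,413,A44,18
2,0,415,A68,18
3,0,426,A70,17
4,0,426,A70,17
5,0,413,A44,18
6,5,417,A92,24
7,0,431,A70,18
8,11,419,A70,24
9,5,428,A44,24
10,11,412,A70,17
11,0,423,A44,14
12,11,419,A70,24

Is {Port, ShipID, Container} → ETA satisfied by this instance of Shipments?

(Port=0, ShipID=A44, Container=18): rows 1, 5 → ETA = 413, 413 ✓
(Port=0, ShipID=A68, Container=18): row 2 → ETA = 415 ✓
(Port=0, ShipID=A70, Container=17): rows 3, 4 → ETA = 426, 426 ✓
(Port=5, ShipID=A92, Container=24): row 6 → ETA = 417 ✓
(Port=0, ShipID=A70, Container=18): row 7 → ETA = 431 ✓
(Port=11, ShipID=A70, Container=24): rows 8, 12 → ETA = 419, 419 ✓
(Port=5, ShipID=A44, Container=24): row 9 → ETA = 428 ✓
(Port=11, ShipID=A70, Container=17): row 10 → ETA = 412 ✓
(Port=0, ShipID=A44, Container=14): row 11 → ETA = 423 ✓
Every {Port, ShipID, Container} value is associated with a single ETA value, so {Port, ShipID, Container} → ETA holds.

Yes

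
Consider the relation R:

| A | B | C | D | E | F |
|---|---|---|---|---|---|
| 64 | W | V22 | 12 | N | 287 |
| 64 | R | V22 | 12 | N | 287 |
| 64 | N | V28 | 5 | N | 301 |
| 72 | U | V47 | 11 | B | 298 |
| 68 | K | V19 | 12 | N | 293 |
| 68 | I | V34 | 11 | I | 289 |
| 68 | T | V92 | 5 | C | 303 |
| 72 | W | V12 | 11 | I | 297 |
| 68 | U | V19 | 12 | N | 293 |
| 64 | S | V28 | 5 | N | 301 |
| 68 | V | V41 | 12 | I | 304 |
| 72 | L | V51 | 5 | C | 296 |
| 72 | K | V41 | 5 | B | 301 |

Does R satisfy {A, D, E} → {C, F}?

Yes

(A=64, D=12, E=N): 2 rows → {C,F} = (V22, 287), (V22, 287) ✓
(A=64, D=5, E=N): 2 rows → {C,F} = (V28, 301), (V28, 301) ✓
(A=72, D=11, E=B): 1 row → {C,F} = (V47, 298) ✓
(A=68, D=12, E=N): 2 rows → {C,F} = (V19, 293), (V19, 293) ✓
(A=68, D=11, E=I): 1 row → {C,F} = (V34, 289) ✓
(A=68, D=5, E=C): 1 row → {C,F} = (V92, 303) ✓
(A=72, D=11, E=I): 1 row → {C,F} = (V12, 297) ✓
(A=68, D=12, E=I): 1 row → {C,F} = (V41, 304) ✓
(A=72, D=5, E=C): 1 row → {C,F} = (V51, 296) ✓
(A=72, D=5, E=B): 1 row → {C,F} = (V41, 301) ✓
Every {A, D, E} value is associated with a single {C, F} value, so {A, D, E} → {C, F} holds.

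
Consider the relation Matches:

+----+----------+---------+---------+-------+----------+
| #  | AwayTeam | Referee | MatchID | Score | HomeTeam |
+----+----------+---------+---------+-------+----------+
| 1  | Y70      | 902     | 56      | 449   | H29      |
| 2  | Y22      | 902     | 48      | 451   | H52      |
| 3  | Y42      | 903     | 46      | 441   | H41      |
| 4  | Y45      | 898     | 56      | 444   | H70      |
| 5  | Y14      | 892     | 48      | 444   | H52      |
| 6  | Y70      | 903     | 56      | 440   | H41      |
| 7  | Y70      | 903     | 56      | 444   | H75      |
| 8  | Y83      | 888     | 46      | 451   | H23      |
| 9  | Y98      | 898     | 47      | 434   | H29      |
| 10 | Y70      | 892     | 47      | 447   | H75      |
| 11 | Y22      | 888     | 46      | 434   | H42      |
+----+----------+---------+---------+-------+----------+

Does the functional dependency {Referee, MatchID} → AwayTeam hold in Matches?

(Referee=902, MatchID=56): row 1 → AwayTeam = Y70 ✓
(Referee=902, MatchID=48): row 2 → AwayTeam = Y22 ✓
(Referee=903, MatchID=46): row 3 → AwayTeam = Y42 ✓
(Referee=898, MatchID=56): row 4 → AwayTeam = Y45 ✓
(Referee=892, MatchID=48): row 5 → AwayTeam = Y14 ✓
(Referee=903, MatchID=56): rows 6, 7 → AwayTeam = Y70, Y70 ✓
(Referee=888, MatchID=46): rows 8, 11 → AwayTeam takes values {Y83, Y22} — violation
(Referee=898, MatchID=47): row 9 → AwayTeam = Y98 ✓
(Referee=892, MatchID=47): row 10 → AwayTeam = Y70 ✓
Two rows agree on {Referee, MatchID} but differ on AwayTeam, so {Referee, MatchID} → AwayTeam does not hold.

No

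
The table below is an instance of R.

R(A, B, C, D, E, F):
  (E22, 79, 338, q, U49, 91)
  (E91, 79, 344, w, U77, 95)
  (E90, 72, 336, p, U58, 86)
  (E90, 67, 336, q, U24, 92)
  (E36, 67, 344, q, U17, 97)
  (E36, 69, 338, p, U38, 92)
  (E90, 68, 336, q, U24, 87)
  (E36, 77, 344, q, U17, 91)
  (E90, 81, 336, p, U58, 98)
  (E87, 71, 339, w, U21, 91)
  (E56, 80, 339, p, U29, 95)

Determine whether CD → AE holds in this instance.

(C=338, D=q): 1 row → {A,E} = (E22, U49) ✓
(C=344, D=w): 1 row → {A,E} = (E91, U77) ✓
(C=336, D=p): 2 rows → {A,E} = (E90, U58), (E90, U58) ✓
(C=336, D=q): 2 rows → {A,E} = (E90, U24), (E90, U24) ✓
(C=344, D=q): 2 rows → {A,E} = (E36, U17), (E36, U17) ✓
(C=338, D=p): 1 row → {A,E} = (E36, U38) ✓
(C=339, D=w): 1 row → {A,E} = (E87, U21) ✓
(C=339, D=p): 1 row → {A,E} = (E56, U29) ✓
Every CD value is associated with a single AE value, so CD → AE holds.

Yes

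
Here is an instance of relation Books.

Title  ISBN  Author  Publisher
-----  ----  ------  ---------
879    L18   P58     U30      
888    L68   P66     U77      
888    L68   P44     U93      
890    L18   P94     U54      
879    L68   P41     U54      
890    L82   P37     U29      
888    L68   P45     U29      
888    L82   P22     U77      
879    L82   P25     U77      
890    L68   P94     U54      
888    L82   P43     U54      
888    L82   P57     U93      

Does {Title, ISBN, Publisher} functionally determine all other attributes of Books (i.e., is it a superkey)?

All 12 rows have distinct {Title, ISBN, Publisher} values, so {Title, ISBN, Publisher} → (all attributes) holds and {Title, ISBN, Publisher} is a superkey.

Yes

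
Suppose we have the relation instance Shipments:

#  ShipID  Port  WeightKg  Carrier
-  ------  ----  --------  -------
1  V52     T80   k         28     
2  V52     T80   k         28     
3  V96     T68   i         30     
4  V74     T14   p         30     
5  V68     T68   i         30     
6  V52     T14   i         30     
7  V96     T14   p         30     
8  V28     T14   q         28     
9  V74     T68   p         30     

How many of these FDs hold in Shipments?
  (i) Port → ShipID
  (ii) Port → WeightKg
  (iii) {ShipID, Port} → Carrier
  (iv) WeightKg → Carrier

(i) Port → ShipID: Port=T68: rows 3, 5, 9 → ShipID takes values {V96, V68, V74} — violation; Port=T14: rows 4, 6, 7, 8 → ShipID takes values {V74, V52, V96, V28} — violation — fails.
(ii) Port → WeightKg: Port=T68: rows 3, 5, 9 → WeightKg takes values {i, p} — violation; Port=T14: rows 4, 6, 7, 8 → WeightKg takes values {p, i, q} — violation — fails.
(iii) {ShipID, Port} → Carrier: every LHS value maps to a single RHS value — holds.
(iv) WeightKg → Carrier: every LHS value maps to a single RHS value — holds.
2 of the 4 dependencies hold.

2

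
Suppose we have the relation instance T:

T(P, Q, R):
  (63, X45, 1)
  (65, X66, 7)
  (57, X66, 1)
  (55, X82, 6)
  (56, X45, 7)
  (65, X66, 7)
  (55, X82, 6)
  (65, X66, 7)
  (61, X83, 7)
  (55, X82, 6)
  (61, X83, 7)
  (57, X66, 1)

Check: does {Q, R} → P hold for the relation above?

Yes

(Q=X45, R=1): 1 row → P = 63 ✓
(Q=X66, R=7): 3 rows → P = 65, 65, 65 ✓
(Q=X66, R=1): 2 rows → P = 57, 57 ✓
(Q=X82, R=6): 3 rows → P = 55, 55, 55 ✓
(Q=X45, R=7): 1 row → P = 56 ✓
(Q=X83, R=7): 2 rows → P = 61, 61 ✓
Every {Q, R} value is associated with a single P value, so {Q, R} → P holds.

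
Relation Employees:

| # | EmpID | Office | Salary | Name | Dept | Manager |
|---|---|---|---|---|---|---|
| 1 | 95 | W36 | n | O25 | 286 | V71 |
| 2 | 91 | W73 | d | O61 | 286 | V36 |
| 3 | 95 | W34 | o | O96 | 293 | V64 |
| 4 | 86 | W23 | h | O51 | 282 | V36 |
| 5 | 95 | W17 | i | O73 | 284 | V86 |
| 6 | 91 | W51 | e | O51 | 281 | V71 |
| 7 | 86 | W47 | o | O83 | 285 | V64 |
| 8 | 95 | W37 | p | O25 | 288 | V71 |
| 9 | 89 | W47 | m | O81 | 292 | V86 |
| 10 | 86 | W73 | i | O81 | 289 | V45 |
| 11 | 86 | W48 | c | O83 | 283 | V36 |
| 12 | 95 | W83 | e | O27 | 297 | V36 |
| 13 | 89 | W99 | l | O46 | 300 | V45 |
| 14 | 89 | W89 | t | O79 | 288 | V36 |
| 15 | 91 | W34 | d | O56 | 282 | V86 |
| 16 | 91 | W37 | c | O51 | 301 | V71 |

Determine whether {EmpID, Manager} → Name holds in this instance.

No

(EmpID=95, Manager=V71): rows 1, 8 → Name = O25, O25 ✓
(EmpID=91, Manager=V36): row 2 → Name = O61 ✓
(EmpID=95, Manager=V64): row 3 → Name = O96 ✓
(EmpID=86, Manager=V36): rows 4, 11 → Name takes values {O51, O83} — violation
(EmpID=95, Manager=V86): row 5 → Name = O73 ✓
(EmpID=91, Manager=V71): rows 6, 16 → Name = O51, O51 ✓
(EmpID=86, Manager=V64): row 7 → Name = O83 ✓
(EmpID=89, Manager=V86): row 9 → Name = O81 ✓
(EmpID=86, Manager=V45): row 10 → Name = O81 ✓
(EmpID=95, Manager=V36): row 12 → Name = O27 ✓
(EmpID=89, Manager=V45): row 13 → Name = O46 ✓
(EmpID=89, Manager=V36): row 14 → Name = O79 ✓
(EmpID=91, Manager=V86): row 15 → Name = O56 ✓
Two rows agree on {EmpID, Manager} but differ on Name, so {EmpID, Manager} → Name does not hold.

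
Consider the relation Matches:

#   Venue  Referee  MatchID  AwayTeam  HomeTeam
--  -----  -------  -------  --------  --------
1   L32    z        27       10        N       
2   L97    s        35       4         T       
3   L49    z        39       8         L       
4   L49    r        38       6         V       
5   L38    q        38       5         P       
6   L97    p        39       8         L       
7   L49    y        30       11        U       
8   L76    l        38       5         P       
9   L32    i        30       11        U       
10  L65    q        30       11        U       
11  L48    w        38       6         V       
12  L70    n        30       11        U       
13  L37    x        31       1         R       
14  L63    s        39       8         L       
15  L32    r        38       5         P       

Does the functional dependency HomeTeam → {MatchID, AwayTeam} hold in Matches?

HomeTeam=N: row 1 → {MatchID,AwayTeam} = (27, 10) ✓
HomeTeam=T: row 2 → {MatchID,AwayTeam} = (35, 4) ✓
HomeTeam=L: rows 3, 6, 14 → {MatchID,AwayTeam} = (39, 8), (39, 8), (39, 8) ✓
HomeTeam=V: rows 4, 11 → {MatchID,AwayTeam} = (38, 6), (38, 6) ✓
HomeTeam=P: rows 5, 8, 15 → {MatchID,AwayTeam} = (38, 5), (38, 5), (38, 5) ✓
HomeTeam=U: rows 7, 9, 10, 12 → {MatchID,AwayTeam} = (30, 11), (30, 11), (30, 11), (30, 11) ✓
HomeTeam=R: row 13 → {MatchID,AwayTeam} = (31, 1) ✓
Every HomeTeam value is associated with a single {MatchID, AwayTeam} value, so HomeTeam → {MatchID, AwayTeam} holds.

Yes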